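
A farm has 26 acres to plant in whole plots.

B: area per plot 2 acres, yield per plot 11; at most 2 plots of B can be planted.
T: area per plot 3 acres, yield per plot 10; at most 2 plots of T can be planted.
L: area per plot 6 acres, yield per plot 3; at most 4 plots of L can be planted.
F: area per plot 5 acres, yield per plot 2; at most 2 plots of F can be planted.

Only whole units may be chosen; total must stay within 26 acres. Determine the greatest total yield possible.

2×B, 2×T, and 2×L: area 22 ≤ 26, yield 2·11 + 2·10 + 2·3 = 48.
2×B, 2×T, 1×L, and 2×F: area 26 ≤ 26, yield 2·11 + 2·10 + 1·3 + 2·2 = 49.
Best is 49.

49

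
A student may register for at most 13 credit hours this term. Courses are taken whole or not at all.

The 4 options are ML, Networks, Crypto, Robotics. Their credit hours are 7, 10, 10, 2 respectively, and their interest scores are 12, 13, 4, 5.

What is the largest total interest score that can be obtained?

18

Allowing fractional choices, the relaxed optimum would be about 22.2, but courses are indivisible.
Networks + Robotics: credit hours 10 + 2 = 12 ≤ 13, interest score 13 + 5 = 18.
Networks: credit hours 10 ≤ 13, interest score 13.
ML + Robotics: credit hours 7 + 2 = 9 ≤ 13, interest score 12 + 5 = 17.
Best is Networks and Robotics with total interest score 18.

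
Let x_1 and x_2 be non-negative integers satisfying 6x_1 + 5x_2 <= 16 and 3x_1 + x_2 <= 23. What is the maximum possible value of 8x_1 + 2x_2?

16

The continuous relaxation peaks at (2.67, 0) with value 21.33; rounding to a feasible lattice point costs some objective.
(x_1,x_2)=(2,0): 6·2+5·0=12≤16, 3·2+1·0=6≤23, objective 16.
(x_1,x_2)=(1,1): 6·1+5·1=11≤16, 3·1+1·1=4≤23, objective 10.
(x_1,x_2)=(1,0): 6·1+5·0=6≤16, 3·1+1·0=3≤23, objective 8.
No feasible integer point exceeds 16.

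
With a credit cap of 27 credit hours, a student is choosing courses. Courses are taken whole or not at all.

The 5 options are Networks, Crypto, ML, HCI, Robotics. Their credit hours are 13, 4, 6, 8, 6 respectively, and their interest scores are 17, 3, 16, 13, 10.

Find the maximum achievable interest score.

46

This is an integer program with binary decision variables.
Allowing fractional choices, the relaxed optimum would be about 48.2, but courses are indivisible.
Networks + ML + Robotics: credit hours 13 + 6 + 6 = 25 ≤ 27, interest score 17 + 16 + 10 = 43.
Crypto + ML + HCI + Robotics: credit hours 4 + 6 + 8 + 6 = 24 ≤ 27, interest score 3 + 16 + 13 + 10 = 42.
Networks + ML + HCI: credit hours 13 + 6 + 8 = 27 ≤ 27, interest score 17 + 16 + 13 = 46.
Best is Networks, ML, and HCI with total interest score 46.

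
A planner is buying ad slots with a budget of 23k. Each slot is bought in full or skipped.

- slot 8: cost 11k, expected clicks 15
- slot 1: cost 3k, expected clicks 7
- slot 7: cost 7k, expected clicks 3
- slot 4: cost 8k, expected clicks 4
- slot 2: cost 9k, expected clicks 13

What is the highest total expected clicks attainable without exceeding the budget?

35

This is a 0-1 knapsack instance.
slot 8 + slot 1 + slot 2: cost 11 + 3 + 9 = 23 ≤ 23, expected clicks 15 + 7 + 13 = 35.
slot 8 + slot 2: cost 11 + 9 = 20 ≤ 23, expected clicks 15 + 13 = 28.
Best is slot 8, slot 1, and slot 2 with total expected clicks 35.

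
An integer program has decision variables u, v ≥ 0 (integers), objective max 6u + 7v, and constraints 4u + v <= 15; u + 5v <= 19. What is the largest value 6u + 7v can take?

The continuous relaxation peaks at (2.95, 3.21) with value 40.16; rounding to a feasible lattice point costs some objective.
(u,v)=(3,3): 4·3+1·3=15≤15, 1·3+5·3=18≤19, objective 39.
(u,v)=(2,3): 4·2+1·3=11≤15, 1·2+5·3=17≤19, objective 33.
(u,v)=(3,2): 4·3+1·2=14≤15, 1·3+5·2=13≤19, objective 32.
The best lattice point is (3,3), giving 39.

39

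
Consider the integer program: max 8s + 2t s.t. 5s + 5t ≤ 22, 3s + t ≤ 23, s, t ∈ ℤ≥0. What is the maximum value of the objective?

The continuous relaxation peaks at (4.4, 0) with value 35.20; rounding to a feasible lattice point costs some objective.
(s,t)=(4,0): 5·4+5·0=20≤22, 3·4+1·0=12≤23, objective 32.
(s,t)=(3,1): 5·3+5·1=20≤22, 3·3+1·1=10≤23, objective 26.
(s,t)=(3,0): 5·3+5·0=15≤22, 3·3+1·0=9≤23, objective 24.
The best lattice point is (4,0), giving 32.

32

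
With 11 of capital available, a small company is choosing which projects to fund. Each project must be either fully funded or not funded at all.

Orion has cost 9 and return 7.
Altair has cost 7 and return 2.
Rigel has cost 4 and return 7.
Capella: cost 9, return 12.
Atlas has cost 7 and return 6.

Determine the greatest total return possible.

13

This is an integer program with binary decision variables.
Take Rigel and Atlas: cost 4 + 7 = 11 ≤ 11, return 7 + 6 = 13.
No other feasible combination does better.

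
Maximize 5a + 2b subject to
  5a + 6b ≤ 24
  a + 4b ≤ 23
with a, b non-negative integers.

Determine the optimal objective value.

20

(a,b)=(4,0): 5·4+6·0=20≤24, 1·4+4·0=4≤23, objective 20.
(a,b)=(3,1): 5·3+6·1=21≤24, 1·3+4·1=7≤23, objective 17.
(a,b)=(3,0): 5·3+6·0=15≤24, 1·3+4·0=3≤23, objective 15.
Maximum is 20 at (a,b)=(4,0).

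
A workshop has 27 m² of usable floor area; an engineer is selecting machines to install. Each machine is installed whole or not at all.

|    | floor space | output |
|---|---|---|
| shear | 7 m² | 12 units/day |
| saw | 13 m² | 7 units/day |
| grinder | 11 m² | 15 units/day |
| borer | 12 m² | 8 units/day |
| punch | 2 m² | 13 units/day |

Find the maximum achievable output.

40

Take shear, grinder, and punch: floor space 7 + 11 + 2 = 20 ≤ 27, output 12 + 15 + 13 = 40.
No other feasible combination does better.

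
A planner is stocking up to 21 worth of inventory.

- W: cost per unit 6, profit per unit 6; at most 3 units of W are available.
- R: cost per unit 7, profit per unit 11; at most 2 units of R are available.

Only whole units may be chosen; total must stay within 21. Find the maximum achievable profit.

28

R has the best ratio (11/7); taking only R gives at most 2×11 = 22 (stopped by the supply cap of 2).
Mixing does better — 1×W and 2×R: cost 20 ≤ 21, profit 1·6 + 2·11 = 28.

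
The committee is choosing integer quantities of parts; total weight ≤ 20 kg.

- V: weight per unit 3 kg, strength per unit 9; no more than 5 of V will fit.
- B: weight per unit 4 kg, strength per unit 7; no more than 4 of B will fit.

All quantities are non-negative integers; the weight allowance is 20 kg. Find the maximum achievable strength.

52

V has the best ratio (9/3); taking only V gives at most 5×9 = 45 (stopped by the supply cap of 5).
Mixing does better — 5×V and 1×B: weight 19 ≤ 20, strength 5·9 + 1·7 = 52.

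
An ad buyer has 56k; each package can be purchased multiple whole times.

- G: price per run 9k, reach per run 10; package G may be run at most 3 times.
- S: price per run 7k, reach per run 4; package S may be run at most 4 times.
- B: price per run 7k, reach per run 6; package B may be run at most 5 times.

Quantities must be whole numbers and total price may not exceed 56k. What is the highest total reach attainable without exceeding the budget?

54

G has the best ratio (10/9); taking only G gives at most 3×10 = 30 (stopped by the supply cap of 3).
Mixing does better — 3×G and 4×B: price 55 ≤ 56, reach 3·10 + 4·6 = 54.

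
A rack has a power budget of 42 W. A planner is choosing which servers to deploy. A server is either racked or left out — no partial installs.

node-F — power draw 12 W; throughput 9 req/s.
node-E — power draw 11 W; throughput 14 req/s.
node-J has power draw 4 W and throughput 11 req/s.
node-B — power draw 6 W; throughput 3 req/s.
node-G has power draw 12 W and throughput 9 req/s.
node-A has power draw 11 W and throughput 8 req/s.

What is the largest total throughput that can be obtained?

43

Allowing fractional choices, the relaxed optimum would be about 45.2, but servers are indivisible.
node-F + node-E + node-J + node-A: power draw 12 + 11 + 4 + 11 = 38 ≤ 42, throughput 9 + 14 + 11 + 8 = 42.
node-E + node-J + node-G + node-A: power draw 11 + 4 + 12 + 11 = 38 ≤ 42, throughput 14 + 11 + 9 + 8 = 42.
node-F + node-E + node-J + node-G: power draw 12 + 11 + 4 + 12 = 39 ≤ 42, throughput 9 + 14 + 11 + 9 = 43.
Best is node-F, node-E, node-J, and node-G with total throughput 43.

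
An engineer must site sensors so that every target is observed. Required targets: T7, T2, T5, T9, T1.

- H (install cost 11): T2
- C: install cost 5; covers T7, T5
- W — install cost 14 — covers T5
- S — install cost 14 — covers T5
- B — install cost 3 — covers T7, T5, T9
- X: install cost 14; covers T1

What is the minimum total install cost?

Choose H, B, and X: together they cover T7, T2, T5, T9, T1 — every target.
Total install cost: 11 + 3 + 14 = 28.
No cover costs less than 28.

28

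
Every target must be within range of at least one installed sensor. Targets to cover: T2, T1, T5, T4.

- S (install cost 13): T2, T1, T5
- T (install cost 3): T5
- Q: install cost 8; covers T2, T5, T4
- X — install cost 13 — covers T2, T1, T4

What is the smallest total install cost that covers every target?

The greedy cost-per-new-target heuristic would pick Q and S for 21, but a cheaper cover exists.
Choose T and X: together they cover T2, T1, T5, T4 — every target.
Total install cost: 3 + 13 = 16.
No cover costs less than 16.

16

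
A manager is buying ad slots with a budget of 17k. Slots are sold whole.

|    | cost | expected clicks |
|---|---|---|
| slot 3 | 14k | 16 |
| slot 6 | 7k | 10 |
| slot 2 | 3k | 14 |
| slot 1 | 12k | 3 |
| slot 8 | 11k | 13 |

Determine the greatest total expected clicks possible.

30

Take slot 3 and slot 2: cost 14 + 3 = 17 ≤ 17, expected clicks 16 + 14 = 30.
No other feasible combination does better.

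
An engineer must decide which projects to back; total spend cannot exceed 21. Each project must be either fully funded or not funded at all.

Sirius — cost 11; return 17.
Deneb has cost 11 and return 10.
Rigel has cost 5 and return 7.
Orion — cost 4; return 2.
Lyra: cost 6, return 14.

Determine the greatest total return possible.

33

Treat it as a binary knapsack problem.
Allowing fractional choices, the relaxed optimum would be about 36.6, but projects are indivisible.
Sirius + Orion + Lyra: cost 11 + 4 + 6 = 21 ≤ 21, return 17 + 2 + 14 = 33.
Sirius + Lyra: cost 11 + 6 = 17 ≤ 21, return 17 + 14 = 31.
Sirius + Rigel + Orion: cost 11 + 5 + 4 = 20 ≤ 21, return 17 + 7 + 2 = 26.
Best is Sirius, Orion, and Lyra with total return 33.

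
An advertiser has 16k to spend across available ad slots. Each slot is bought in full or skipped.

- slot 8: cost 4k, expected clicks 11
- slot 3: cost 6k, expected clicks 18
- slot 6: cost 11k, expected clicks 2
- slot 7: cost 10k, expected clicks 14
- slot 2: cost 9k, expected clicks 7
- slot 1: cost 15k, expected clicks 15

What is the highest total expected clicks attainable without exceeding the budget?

slot 8 + slot 3: cost 4 + 6 = 10 ≤ 16, expected clicks 11 + 18 = 29.
slot 3 + slot 7: cost 6 + 10 = 16 ≤ 16, expected clicks 18 + 14 = 32.
Best is slot 3 and slot 7 with total expected clicks 32.

32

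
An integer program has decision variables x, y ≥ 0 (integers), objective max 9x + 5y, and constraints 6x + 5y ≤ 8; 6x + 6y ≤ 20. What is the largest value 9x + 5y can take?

9

(x,y)=(1,0) is feasible, giving 9.
(x,y)=(0,1) is feasible, giving 5.
(x,y)=(0,0) is feasible, giving 0.
The best lattice point is (1,0), giving 9.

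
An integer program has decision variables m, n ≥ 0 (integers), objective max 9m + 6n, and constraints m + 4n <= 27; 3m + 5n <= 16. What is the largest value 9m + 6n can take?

45

Relaxing integrality, the LP optimum is 48.00 at (m,n) = (5.33, 0), which is not an integer point.
(m,n)=(5,0): 1·5+4·0=5≤27, 3·5+5·0=15≤16, objective 45.
(m,n)=(4,0): 1·4+4·0=4≤27, 3·4+5·0=12≤16, objective 36.
No feasible integer point exceeds 45.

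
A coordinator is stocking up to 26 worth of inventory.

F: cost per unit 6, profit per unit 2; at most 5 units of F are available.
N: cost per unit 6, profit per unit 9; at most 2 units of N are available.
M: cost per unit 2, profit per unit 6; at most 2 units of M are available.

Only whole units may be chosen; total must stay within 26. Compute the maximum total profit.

32

This is a bounded integer knapsack.
M has the best ratio (6/2); taking only M gives at most 2×6 = 12 (stopped by the supply cap of 2).
Mixing does better — 1×F, 2×N, and 2×M: cost 22 ≤ 26, profit 1·2 + 2·9 + 2·6 = 32.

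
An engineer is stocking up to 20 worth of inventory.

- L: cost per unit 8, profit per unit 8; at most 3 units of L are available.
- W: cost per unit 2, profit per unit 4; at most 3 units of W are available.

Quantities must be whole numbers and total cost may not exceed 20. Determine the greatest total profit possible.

24

1×L and 3×W: cost 14 ≤ 20, profit 1·8 + 3·4 = 20.
2×L and 2×W: cost 20 ≤ 20, profit 2·8 + 2·4 = 24.
Best is 24.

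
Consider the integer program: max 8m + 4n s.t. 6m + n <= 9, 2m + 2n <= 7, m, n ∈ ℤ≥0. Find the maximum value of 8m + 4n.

16

The continuous relaxation peaks at (1.1, 2.4) with value 18.40; rounding to a feasible lattice point costs some objective.
(m,n)=(1,2) is feasible, giving 16.
(m,n)=(1,1) is feasible, giving 12.
(m,n)=(0,3) is feasible, giving 12.
No feasible integer point exceeds 16.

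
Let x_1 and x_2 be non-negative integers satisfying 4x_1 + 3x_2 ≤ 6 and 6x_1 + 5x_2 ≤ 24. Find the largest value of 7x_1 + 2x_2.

(x_1,x_2)=(1,0): 4·1+3·0=4≤6, 6·1+5·0=6≤24, objective 7.
(x_1,x_2)=(0,1): 4·0+3·1=3≤6, 6·0+5·1=5≤24, objective 2.
No feasible integer point exceeds 7.

7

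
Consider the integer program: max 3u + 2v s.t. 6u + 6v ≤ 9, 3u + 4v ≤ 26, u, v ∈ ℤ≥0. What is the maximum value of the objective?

The continuous relaxation peaks at (1.5, 0) with value 4.50; rounding to a feasible lattice point costs some objective.
(u,v)=(1,0): 6·1+6·0=6≤9, 3·1+4·0=3≤26, objective 3.
(u,v)=(0,1): 6·0+6·1=6≤9, 3·0+4·1=4≤26, objective 2.
(u,v)=(0,0): 6·0+6·0=0≤9, 3·0+4·0=0≤26, objective 0.
No feasible integer point exceeds 3.

3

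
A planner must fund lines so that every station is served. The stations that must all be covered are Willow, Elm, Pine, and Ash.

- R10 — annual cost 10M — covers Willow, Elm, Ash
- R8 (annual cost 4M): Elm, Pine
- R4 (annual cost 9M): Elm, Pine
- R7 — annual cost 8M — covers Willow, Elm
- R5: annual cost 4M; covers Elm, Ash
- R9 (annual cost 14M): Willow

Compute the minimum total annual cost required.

14

The greedy cost-per-new-station heuristic would pick R8, R5, and R7 for 16, but a cheaper cover exists.
Choose R10 and R8: together they cover Willow, Elm, Pine, Ash — every station.
Total annual cost: 10 + 4 = 14.
No cover costs less than 14.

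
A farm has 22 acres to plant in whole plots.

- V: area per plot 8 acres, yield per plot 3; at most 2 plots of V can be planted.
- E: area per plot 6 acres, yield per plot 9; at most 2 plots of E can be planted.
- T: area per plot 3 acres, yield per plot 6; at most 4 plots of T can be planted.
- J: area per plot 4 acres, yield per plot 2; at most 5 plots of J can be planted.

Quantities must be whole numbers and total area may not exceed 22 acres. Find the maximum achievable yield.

Take 2×E and 3×T: area 21 ≤ 22, yield 2·9 + 3·6 = 36.
No other integer combination yields more.

36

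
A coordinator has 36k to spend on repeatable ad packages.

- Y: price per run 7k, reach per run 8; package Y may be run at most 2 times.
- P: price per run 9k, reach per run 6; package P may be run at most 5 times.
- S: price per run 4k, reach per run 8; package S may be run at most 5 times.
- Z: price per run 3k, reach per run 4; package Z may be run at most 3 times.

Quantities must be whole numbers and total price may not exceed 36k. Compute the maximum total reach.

Take 1×Y, 5×S, and 3×Z: price 36 ≤ 36, reach 1·8 + 5·8 + 3·4 = 60.
S has the best ratio (8/4) and is taken to its limit of 5; remaining capacity is filled optimally with the others.

60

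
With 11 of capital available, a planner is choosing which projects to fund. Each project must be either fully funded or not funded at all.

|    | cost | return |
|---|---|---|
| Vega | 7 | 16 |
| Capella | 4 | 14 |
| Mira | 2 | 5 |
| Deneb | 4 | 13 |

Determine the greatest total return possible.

32

Take Capella, Mira, and Deneb: cost 4 + 2 + 4 = 10 ≤ 11, return 14 + 5 + 13 = 32.
No other feasible combination does better.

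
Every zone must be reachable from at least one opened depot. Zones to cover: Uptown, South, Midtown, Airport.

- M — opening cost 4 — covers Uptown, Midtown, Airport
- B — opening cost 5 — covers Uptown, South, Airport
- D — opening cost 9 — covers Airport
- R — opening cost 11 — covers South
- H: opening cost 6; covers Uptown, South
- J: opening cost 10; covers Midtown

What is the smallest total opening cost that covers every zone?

9

Choose M and B: together they cover Uptown, South, Midtown, Airport — every zone.
Total opening cost: 4 + 5 = 9.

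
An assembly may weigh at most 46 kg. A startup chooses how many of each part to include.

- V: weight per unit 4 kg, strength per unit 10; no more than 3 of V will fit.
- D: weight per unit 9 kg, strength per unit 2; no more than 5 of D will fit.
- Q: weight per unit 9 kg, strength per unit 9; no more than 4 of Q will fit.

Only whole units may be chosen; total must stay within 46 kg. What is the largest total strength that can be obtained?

57

Take 3×V and 3×Q: weight 39 ≤ 46, strength 3·10 + 3·9 = 57.
V has the best ratio (10/4) and is taken to its limit of 3; remaining capacity is filled optimally with the others.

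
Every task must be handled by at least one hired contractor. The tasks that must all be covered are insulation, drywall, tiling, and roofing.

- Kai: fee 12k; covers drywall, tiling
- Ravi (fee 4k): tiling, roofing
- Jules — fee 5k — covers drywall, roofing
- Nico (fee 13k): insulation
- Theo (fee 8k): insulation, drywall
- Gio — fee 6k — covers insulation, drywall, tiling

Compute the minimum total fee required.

10

Choose Ravi and Gio: together they cover insulation, drywall, tiling, roofing — every task.
Total fee: 4 + 6 = 10.
No cover costs less than 10.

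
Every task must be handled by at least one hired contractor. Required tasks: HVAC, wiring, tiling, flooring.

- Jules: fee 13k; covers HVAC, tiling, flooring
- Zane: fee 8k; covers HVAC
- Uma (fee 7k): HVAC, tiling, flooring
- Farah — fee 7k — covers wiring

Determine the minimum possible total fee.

14

This is an integer covering problem.
Choose Uma and Farah: together they cover HVAC, wiring, tiling, flooring — every task.
Total fee: 7 + 7 = 14.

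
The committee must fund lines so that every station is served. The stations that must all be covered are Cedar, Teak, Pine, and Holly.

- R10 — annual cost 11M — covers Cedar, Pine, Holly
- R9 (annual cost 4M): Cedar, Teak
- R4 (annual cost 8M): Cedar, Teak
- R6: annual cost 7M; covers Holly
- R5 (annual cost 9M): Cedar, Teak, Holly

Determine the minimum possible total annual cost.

15

This is a weighted set-cover instance.
Choose R10 and R9: together they cover Cedar, Teak, Pine, Holly — every station.
Total annual cost: 11 + 4 = 15.
No cover costs less than 15.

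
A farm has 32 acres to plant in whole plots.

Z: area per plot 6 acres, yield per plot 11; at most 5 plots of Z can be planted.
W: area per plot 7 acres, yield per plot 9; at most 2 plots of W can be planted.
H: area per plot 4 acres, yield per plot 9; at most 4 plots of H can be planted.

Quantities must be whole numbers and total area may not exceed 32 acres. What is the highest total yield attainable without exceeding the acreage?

62

This is a bounded integer knapsack.
3×Z and 3×H: area 30 ≤ 32, yield 3·11 + 3·9 = 60.
4×Z and 2×H: area 32 ≤ 32, yield 4·11 + 2·9 = 62.
Best is 62.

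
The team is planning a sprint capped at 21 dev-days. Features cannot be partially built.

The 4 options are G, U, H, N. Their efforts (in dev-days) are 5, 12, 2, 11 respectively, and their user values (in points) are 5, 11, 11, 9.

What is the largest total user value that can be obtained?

This is an integer program with binary decision variables.
Allowing fractional choices, the relaxed optimum would be about 28.6, but features are indivisible.
G + H + N: effort 5 + 2 + 11 = 18 ≤ 21, user value 5 + 11 + 9 = 25.
G + U + H: effort 5 + 12 + 2 = 19 ≤ 21, user value 5 + 11 + 11 = 27.
U + H: effort 12 + 2 = 14 ≤ 21, user value 11 + 11 = 22.
Best is G, U, and H with total user value 27.

27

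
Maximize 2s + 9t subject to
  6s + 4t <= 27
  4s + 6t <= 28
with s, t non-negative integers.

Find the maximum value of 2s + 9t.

(s,t)=(1,4): 6·1+4·4=22≤27, 4·1+6·4=28≤28, objective 38.
(s,t)=(0,4): 6·0+4·4=16≤27, 4·0+6·4=24≤28, objective 36.
(s,t)=(2,3): 6·2+4·3=24≤27, 4·2+6·3=26≤28, objective 31.
(s,t)=(1,3): 6·1+4·3=18≤27, 4·1+6·3=22≤28, objective 29.
The best lattice point is (1,4), giving 38.

38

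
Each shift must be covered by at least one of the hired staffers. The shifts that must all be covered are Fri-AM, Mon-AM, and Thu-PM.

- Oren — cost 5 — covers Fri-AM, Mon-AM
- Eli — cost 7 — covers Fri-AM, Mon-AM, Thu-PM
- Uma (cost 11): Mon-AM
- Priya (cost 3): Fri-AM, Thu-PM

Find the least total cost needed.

7

This is an integer covering problem.
Eli alone covers Fri-AM, Mon-AM, Thu-PM — every shift.
Total cost: 7.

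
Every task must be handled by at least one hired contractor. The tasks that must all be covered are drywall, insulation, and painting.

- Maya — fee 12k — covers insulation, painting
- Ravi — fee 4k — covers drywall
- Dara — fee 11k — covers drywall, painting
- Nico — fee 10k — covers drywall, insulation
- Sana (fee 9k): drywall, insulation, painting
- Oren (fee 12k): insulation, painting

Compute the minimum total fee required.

Sana alone covers drywall, insulation, painting — every task.
Total fee: 9.
No cover costs less than 9.

9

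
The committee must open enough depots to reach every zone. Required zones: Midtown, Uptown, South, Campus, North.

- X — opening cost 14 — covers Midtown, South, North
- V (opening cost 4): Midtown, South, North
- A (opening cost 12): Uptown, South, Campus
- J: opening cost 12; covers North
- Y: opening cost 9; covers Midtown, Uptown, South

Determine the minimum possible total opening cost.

Choose V and A: together they cover Midtown, Uptown, South, Campus, North — every zone.
Total opening cost: 4 + 12 = 16.

16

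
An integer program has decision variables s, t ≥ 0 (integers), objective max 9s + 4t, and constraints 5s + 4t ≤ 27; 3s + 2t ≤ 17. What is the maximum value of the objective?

45

Relaxing integrality, the LP optimum is 48.60 at (s,t) = (5.4, 0), which is not an integer point.
(s,t)=(5,0): 5·5+4·0=25≤27, 3·5+2·0=15≤17, objective 45.
(s,t)=(4,1): 5·4+4·1=24≤27, 3·4+2·1=14≤17, objective 40.
(s,t)=(4,0): 5·4+4·0=20≤27, 3·4+2·0=12≤17, objective 36.
Maximum is 45 at (s,t)=(5,0).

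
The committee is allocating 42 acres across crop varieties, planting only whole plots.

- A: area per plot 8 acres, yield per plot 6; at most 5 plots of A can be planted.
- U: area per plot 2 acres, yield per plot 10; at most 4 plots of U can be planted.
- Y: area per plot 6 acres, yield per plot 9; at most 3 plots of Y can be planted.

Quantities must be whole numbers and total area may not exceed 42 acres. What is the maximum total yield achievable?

79

U has the best ratio (10/2); taking only U gives at most 4×10 = 40 (stopped by the supply cap of 4).
Mixing does better — 2×A, 4×U, and 3×Y: area 42 ≤ 42, yield 2·6 + 4·10 + 3·9 = 79.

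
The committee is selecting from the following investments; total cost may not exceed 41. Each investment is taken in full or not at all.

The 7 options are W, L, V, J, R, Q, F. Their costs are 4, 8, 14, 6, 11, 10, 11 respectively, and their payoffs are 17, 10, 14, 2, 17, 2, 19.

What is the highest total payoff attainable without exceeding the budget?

67

Treat it as a binary knapsack problem.
W + L + J + R + F: cost 4 + 8 + 6 + 11 + 11 = 40 ≤ 41, payoff 17 + 10 + 2 + 17 + 19 = 65.
W + L + R + F: cost 4 + 8 + 11 + 11 = 34 ≤ 41, payoff 17 + 10 + 17 + 19 = 63.
W + V + R + F: cost 4 + 14 + 11 + 11 = 40 ≤ 41, payoff 17 + 14 + 17 + 19 = 67.
Best is W, V, R, and F with total payoff 67.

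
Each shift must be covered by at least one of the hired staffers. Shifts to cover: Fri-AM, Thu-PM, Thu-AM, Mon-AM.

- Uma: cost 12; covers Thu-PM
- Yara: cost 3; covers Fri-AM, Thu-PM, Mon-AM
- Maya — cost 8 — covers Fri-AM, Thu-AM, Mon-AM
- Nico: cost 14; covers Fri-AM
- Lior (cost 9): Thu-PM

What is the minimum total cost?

This is an integer covering problem.
Choose Yara and Maya: together they cover Fri-AM, Thu-PM, Thu-AM, Mon-AM — every shift.
Total cost: 3 + 8 = 11.
No cover costs less than 11.

11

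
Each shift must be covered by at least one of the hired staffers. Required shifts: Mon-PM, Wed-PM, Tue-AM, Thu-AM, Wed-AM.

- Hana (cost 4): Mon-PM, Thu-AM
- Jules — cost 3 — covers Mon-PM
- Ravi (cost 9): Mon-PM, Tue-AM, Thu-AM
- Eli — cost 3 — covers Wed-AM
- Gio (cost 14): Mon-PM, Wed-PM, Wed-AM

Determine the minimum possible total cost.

23

The greedy cost-per-new-shift heuristic would pick Hana, Eli, Ravi, and Gio for 30, but a cheaper cover exists.
Choose Ravi and Gio: together they cover Mon-PM, Wed-PM, Tue-AM, Thu-AM, Wed-AM — every shift.
Total cost: 9 + 14 = 23.
No cover costs less than 23.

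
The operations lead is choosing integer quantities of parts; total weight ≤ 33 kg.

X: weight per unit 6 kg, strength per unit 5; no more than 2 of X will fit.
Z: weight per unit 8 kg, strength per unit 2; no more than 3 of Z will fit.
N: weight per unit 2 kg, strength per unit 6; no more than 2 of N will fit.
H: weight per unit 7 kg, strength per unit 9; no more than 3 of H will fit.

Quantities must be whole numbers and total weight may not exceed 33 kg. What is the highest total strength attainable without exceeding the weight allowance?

1×Z, 2×N, and 3×H: weight 33 ≤ 33, strength 1·2 + 2·6 + 3·9 = 41.
1×X, 2×N, and 3×H: weight 31 ≤ 33, strength 1·5 + 2·6 + 3·9 = 44.
Best is 44.

44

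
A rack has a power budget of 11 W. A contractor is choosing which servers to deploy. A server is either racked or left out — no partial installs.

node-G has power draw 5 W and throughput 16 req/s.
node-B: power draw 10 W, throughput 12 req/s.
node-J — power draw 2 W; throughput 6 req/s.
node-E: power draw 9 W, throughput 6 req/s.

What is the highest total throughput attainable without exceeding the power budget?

node-B: power draw 10 ≤ 11, throughput 12.
node-G: power draw 5 ≤ 11, throughput 16.
node-G + node-J: power draw 5 + 2 = 7 ≤ 11, throughput 16 + 6 = 22.
Best is node-G and node-J with total throughput 22.

22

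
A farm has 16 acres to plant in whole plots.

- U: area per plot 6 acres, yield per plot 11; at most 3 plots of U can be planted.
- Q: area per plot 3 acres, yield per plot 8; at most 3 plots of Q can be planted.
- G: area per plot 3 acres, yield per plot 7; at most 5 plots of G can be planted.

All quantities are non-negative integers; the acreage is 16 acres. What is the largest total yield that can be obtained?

3×Q and 2×G: area 15 ≤ 16, yield 3·8 + 2·7 = 38.
2×Q and 3×G: area 15 ≤ 16, yield 2·8 + 3·7 = 37.
Best is 38.

38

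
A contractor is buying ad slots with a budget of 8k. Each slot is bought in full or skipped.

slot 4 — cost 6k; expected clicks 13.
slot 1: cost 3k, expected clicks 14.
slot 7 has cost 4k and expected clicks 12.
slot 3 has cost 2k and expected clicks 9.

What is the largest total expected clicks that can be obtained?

26

Allowing fractional choices, the relaxed optimum would be about 32.0, but ad slots are indivisible.
slot 1 + slot 3: cost 3 + 2 = 5 ≤ 8, expected clicks 14 + 9 = 23.
slot 1 + slot 7: cost 3 + 4 = 7 ≤ 8, expected clicks 14 + 12 = 26.
Best is slot 1 and slot 7 with total expected clicks 26.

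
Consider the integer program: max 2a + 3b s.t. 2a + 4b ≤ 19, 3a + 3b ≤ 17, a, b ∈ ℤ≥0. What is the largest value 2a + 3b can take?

14

(a,b)=(1,4): 2·1+4·4=18≤19, 3·1+3·4=15≤17, objective 14.
(a,b)=(2,3): 2·2+4·3=16≤19, 3·2+3·3=15≤17, objective 13.
(a,b)=(0,4): 2·0+4·4=16≤19, 3·0+3·4=12≤17, objective 12.
The best lattice point is (1,4), giving 14.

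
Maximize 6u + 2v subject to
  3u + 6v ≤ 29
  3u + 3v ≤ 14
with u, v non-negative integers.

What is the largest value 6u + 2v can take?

The continuous relaxation peaks at (4.67, 0) with value 28.00; rounding to a feasible lattice point costs some objective.
(u,v)=(4,0): 3·4+6·0=12≤29, 3·4+3·0=12≤14, objective 24.
(u,v)=(3,1): 3·3+6·1=15≤29, 3·3+3·1=12≤14, objective 20.
Maximum is 24 at (u,v)=(4,0).

24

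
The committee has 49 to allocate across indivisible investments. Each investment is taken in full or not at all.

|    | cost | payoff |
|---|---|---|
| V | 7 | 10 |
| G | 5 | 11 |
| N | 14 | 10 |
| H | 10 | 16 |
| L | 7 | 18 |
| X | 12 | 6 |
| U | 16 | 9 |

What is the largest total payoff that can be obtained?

Allowing fractional choices, the relaxed optimum would be about 68.4, but investments are indivisible.
V + G + H + L + X: cost 7 + 5 + 10 + 7 + 12 = 41 ≤ 49, payoff 10 + 11 + 16 + 18 + 6 = 61.
V + G + H + L + U: cost 7 + 5 + 10 + 7 + 16 = 45 ≤ 49, payoff 10 + 11 + 16 + 18 + 9 = 64.
V + G + N + H + L: cost 7 + 5 + 14 + 10 + 7 = 43 ≤ 49, payoff 10 + 11 + 10 + 16 + 18 = 65.
Best is V, G, N, H, and L with total payoff 65.

65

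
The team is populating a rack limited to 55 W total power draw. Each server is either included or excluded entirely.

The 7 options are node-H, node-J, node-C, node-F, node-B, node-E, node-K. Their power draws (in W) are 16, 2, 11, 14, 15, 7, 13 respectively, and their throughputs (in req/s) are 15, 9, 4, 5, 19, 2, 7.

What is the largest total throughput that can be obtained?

52

node-H + node-J + node-F + node-B + node-E: power draw 16 + 2 + 14 + 15 + 7 = 54 ≤ 55, throughput 15 + 9 + 5 + 19 + 2 = 50.
node-H + node-J + node-B + node-E + node-K: power draw 16 + 2 + 15 + 7 + 13 = 53 ≤ 55, throughput 15 + 9 + 19 + 2 + 7 = 52.
node-H + node-J + node-B + node-K: power draw 16 + 2 + 15 + 13 = 46 ≤ 55, throughput 15 + 9 + 19 + 7 = 50.
Best is node-H, node-J, node-B, node-E, and node-K with total throughput 52.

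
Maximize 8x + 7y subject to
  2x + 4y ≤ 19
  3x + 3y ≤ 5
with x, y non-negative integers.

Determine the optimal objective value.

8

(x,y)=(1,0) is feasible, giving 8.
(x,y)=(0,1) is feasible, giving 7.
(x,y)=(0,0) is feasible, giving 0.
Maximum is 8 at (x,y)=(1,0).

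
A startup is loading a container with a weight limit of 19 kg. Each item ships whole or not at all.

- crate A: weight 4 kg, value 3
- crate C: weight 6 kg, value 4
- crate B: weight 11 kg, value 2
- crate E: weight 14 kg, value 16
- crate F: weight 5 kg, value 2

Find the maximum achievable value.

Allowing fractional choices, the relaxed optimum would be about 19.7, but items are indivisible.
crate E + crate F: weight 14 + 5 = 19 ≤ 19, value 16 + 2 = 18.
crate A + crate E: weight 4 + 14 = 18 ≤ 19, value 3 + 16 = 19.
crate E: weight 14 ≤ 19, value 16.
Best is crate A and crate E with total value 19.

19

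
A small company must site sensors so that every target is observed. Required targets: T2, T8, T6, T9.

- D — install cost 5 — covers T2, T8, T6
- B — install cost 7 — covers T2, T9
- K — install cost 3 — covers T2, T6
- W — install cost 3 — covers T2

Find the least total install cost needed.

The greedy cost-per-new-target heuristic would pick K, D, and B for 15, but a cheaper cover exists.
Choose D and B: together they cover T2, T8, T6, T9 — every target.
Total install cost: 5 + 7 = 12.
No cover costs less than 12.

12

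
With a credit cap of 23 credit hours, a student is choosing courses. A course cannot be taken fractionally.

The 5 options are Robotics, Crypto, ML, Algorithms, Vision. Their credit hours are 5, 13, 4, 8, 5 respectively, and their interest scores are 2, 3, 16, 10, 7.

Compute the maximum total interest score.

Allowing fractional choices, the relaxed optimum would be about 35.2, but courses are indivisible.
ML + Algorithms + Vision: credit hours 4 + 8 + 5 = 17 ≤ 23, interest score 16 + 10 + 7 = 33.
Robotics + ML + Algorithms + Vision: credit hours 5 + 4 + 8 + 5 = 22 ≤ 23, interest score 2 + 16 + 10 + 7 = 35.
Best is Robotics, ML, Algorithms, and Vision with total interest score 35.

35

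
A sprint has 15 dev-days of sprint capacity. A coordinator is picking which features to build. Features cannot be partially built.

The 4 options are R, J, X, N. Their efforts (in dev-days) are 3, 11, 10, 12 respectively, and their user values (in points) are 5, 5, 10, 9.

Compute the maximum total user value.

15

R + N: effort 3 + 12 = 15 ≤ 15, user value 5 + 9 = 14.
X: effort 10 ≤ 15, user value 10.
R + X: effort 3 + 10 = 13 ≤ 15, user value 5 + 10 = 15.
Best is R and X with total user value 15.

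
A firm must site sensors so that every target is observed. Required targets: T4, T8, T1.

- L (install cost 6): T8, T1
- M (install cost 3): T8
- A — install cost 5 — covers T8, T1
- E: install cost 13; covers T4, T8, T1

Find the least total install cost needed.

13

The greedy cost-per-new-target heuristic would pick A and E for 18, but a cheaper cover exists.
E alone covers T4, T8, T1 — every target.
Total install cost: 13.
No cover costs less than 13.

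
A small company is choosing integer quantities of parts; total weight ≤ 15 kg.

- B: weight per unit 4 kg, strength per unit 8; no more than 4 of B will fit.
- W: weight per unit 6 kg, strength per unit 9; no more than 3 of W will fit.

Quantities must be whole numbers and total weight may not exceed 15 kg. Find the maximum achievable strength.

25

This is a bounded integer knapsack.
3×B: weight 12 ≤ 15, strength 3·8 = 24.
2×B and 1×W: weight 14 ≤ 15, strength 2·8 + 1·9 = 25.
Best is 25.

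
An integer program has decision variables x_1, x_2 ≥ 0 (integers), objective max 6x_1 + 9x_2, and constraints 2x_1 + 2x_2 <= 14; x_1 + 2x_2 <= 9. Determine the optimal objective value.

48

(x_1,x_2)=(5,2): 2·5+2·2=14≤14, 1·5+2·2=9≤9, objective 48.
(x_1,x_2)=(6,1): 2·6+2·1=14≤14, 1·6+2·1=8≤9, objective 45.
(x_1,x_2)=(4,2): 2·4+2·2=12≤14, 1·4+2·2=8≤9, objective 42.
No feasible integer point exceeds 48.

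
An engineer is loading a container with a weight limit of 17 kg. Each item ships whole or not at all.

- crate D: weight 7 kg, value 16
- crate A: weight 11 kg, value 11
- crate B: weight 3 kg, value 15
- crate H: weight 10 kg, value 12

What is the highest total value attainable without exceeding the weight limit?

31

crate D + crate H: weight 7 + 10 = 17 ≤ 17, value 16 + 12 = 28.
crate D + crate B: weight 7 + 3 = 10 ≤ 17, value 16 + 15 = 31.
crate B + crate H: weight 3 + 10 = 13 ≤ 17, value 15 + 12 = 27.
Best is crate D and crate B with total value 31.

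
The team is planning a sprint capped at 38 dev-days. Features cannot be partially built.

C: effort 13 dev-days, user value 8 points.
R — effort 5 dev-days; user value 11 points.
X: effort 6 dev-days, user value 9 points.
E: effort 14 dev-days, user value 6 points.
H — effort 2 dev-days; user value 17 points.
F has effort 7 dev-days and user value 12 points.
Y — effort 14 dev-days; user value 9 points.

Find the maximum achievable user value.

58

R + X + H + F + Y: effort 5 + 6 + 2 + 7 + 14 = 34 ≤ 38, user value 11 + 9 + 17 + 12 + 9 = 58.
R + X + E + H + F: effort 5 + 6 + 14 + 2 + 7 = 34 ≤ 38, user value 11 + 9 + 6 + 17 + 12 = 55.
C + R + X + H + F: effort 13 + 5 + 6 + 2 + 7 = 33 ≤ 38, user value 8 + 11 + 9 + 17 + 12 = 57.
Best is R, X, H, F, and Y with total user value 58.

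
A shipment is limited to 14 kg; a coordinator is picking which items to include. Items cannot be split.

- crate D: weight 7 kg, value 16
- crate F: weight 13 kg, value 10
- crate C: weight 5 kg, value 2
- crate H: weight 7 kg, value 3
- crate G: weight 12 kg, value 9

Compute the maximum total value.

This is a 0-1 knapsack instance.
Allowing fractional choices, the relaxed optimum would be about 21.4, but items are indivisible.
crate D + crate H: weight 7 + 7 = 14 ≤ 14, value 16 + 3 = 19.
crate D + crate C: weight 7 + 5 = 12 ≤ 14, value 16 + 2 = 18.
crate D: weight 7 ≤ 14, value 16.
Best is crate D and crate H with total value 19.

19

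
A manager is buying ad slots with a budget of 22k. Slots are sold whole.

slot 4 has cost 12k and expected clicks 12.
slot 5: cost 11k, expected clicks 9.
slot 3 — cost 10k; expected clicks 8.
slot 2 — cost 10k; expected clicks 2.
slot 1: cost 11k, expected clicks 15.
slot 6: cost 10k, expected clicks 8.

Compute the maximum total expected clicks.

24

Treat it as a binary knapsack problem.
Take slot 5 and slot 1: cost 11 + 11 = 22 ≤ 22, expected clicks 9 + 15 = 24.
No other feasible combination does better.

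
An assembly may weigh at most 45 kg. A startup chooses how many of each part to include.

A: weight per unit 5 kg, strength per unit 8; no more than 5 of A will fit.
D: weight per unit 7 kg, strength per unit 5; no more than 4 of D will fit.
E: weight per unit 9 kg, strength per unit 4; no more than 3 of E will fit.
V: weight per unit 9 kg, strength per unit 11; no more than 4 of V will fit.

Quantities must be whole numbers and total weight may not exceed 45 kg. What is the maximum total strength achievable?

62

A has the best ratio (8/5); taking only A gives at most 5×8 = 40 (stopped by the supply cap of 5).
Mixing does better — 5×A and 2×V: weight 43 ≤ 45, strength 5·8 + 2·11 = 62.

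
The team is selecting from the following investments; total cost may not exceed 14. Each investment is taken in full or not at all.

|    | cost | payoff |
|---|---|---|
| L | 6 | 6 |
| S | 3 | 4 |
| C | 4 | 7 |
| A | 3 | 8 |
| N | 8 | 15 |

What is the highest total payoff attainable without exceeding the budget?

27

Take S, A, and N: cost 3 + 3 + 8 = 14 ≤ 14, payoff 4 + 8 + 15 = 27.
No other feasible combination does better.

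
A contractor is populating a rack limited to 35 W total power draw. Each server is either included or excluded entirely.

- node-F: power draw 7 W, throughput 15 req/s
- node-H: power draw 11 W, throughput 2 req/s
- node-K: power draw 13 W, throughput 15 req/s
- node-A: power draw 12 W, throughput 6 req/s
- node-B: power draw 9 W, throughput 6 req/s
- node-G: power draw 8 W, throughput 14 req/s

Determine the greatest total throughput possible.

Allowing fractional choices, the relaxed optimum would be about 48.7, but servers are indivisible.
node-F + node-K + node-G: power draw 7 + 13 + 8 = 28 ≤ 35, throughput 15 + 15 + 14 = 44.
node-F + node-H + node-B + node-G: power draw 7 + 11 + 9 + 8 = 35 ≤ 35, throughput 15 + 2 + 6 + 14 = 37.
Best is node-F, node-K, and node-G with total throughput 44.

44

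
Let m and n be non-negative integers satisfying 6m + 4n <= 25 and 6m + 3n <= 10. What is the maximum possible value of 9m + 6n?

18

The continuous relaxation peaks at (0, 3.33) with value 20.00; rounding to a feasible lattice point costs some objective.
(m,n)=(0,3): 6·0+4·3=12≤25, 6·0+3·3=9≤10, objective 18.
(m,n)=(0,2): 6·0+4·2=8≤25, 6·0+3·2=6≤10, objective 12.
Maximum is 18 at (m,n)=(0,3).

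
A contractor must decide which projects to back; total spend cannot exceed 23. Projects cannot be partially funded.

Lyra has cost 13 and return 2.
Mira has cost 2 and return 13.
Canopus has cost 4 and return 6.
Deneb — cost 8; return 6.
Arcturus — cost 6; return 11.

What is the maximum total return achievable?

36

Mira + Canopus + Deneb + Arcturus: cost 2 + 4 + 8 + 6 = 20 ≤ 23, return 13 + 6 + 6 + 11 = 36.
Mira + Canopus + Arcturus: cost 2 + 4 + 6 = 12 ≤ 23, return 13 + 6 + 11 = 30.
Best is Mira, Canopus, Deneb, and Arcturus with total return 36.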